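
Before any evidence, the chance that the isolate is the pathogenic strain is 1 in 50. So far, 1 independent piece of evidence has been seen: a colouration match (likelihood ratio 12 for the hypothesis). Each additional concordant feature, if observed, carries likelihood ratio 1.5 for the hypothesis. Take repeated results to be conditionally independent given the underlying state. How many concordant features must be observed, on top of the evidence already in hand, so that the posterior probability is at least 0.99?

15

Prior odds = 0.02/0.98 = 1/49.
Bayes factor of the evidence already in hand = 12.
Odds after that evidence = (1/49) × 12 = 12/49.
Target odds = 0.99/0.01 = 99.
Need 1.5ⁿ ≥ 99 ÷ (12/49) = 404.25.
1.5¹⁴ = 4782969/16384 falls short of 404.25 but 1.5¹⁵ = 14348907/32768 reaches it, so n = 15.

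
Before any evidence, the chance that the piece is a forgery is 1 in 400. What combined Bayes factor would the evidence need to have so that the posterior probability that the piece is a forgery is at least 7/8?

2793

Prior odds = 0.0025/0.9975 = 1/399.
Target odds = 0.875/0.125 = 7.
Required Bayes factor = 7 ÷ (1/399) = 2793.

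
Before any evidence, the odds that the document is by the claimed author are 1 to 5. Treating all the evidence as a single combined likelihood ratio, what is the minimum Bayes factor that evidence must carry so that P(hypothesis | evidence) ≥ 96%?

Prior odds = 0.2.
Target odds = 0.96/0.04 = 24.
Required Bayes factor = 24 ÷ 0.2 = 120.

120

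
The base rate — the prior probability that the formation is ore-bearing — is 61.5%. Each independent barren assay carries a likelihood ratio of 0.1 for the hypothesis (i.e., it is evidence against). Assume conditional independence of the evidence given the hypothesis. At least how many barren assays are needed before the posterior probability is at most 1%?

Prior odds: 0.615 ÷ 0.385 = 123/77.
Likelihood ratio per barren assay = 0.1.
Target odds: 0.01 ÷ 0.99 = 1/99.
Need (123/77) × 0.1ⁿ ≤ 1/99, i.e. 0.1ⁿ ≤ 7/1107.
0.1² = 0.01 is still above 7/1107 but 0.1³ = 0.001 is at or below it, so n = 3.

3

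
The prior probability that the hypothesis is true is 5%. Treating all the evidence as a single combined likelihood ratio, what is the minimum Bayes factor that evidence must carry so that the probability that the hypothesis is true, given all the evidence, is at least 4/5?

76

Prior odds = 0.05/0.95 = 1/19.
Target odds = 0.8/0.2 = 4.
Required Bayes factor = 4 ÷ (1/19) = 76.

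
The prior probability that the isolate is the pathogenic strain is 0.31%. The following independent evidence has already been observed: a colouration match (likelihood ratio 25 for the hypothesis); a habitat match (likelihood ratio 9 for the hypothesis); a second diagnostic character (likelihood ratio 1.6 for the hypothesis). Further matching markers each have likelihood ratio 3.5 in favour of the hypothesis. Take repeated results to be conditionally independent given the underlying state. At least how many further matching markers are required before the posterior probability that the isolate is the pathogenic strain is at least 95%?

3

Prior odds = 0.0031/0.9969 = 31/9969.
Combined Bayes factor of the evidence already in hand = 25 × 9 × 1.6 = 360.
Odds after that evidence = (31/9969) × 360 = 3720/3323.
Target odds = 0.95/0.05 = 19.
Need 3.5ⁿ ≥ 19 ÷ (3720/3323) = 63137/3720.
3.5² = 12.25 falls short of 63137/3720 but 3.5³ = 42.875 reaches it, so n = 3.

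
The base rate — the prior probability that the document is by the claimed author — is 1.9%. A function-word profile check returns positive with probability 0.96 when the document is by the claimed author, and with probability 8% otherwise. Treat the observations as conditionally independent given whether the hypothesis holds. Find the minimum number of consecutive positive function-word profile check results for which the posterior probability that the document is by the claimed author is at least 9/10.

3

Prior odds: 0.019 ÷ 0.981 = 19/981.
Likelihood ratio of a positive result = 0.96/0.08 = 12.
Target posterior odds = 0.9/0.1 = 9.
Need (19/981) × 12ⁿ ≥ 9, i.e. 12ⁿ ≥ 8829/19.
12² = 144 falls short of 8829/19 but 12³ = 1728 reaches it, so n = 3.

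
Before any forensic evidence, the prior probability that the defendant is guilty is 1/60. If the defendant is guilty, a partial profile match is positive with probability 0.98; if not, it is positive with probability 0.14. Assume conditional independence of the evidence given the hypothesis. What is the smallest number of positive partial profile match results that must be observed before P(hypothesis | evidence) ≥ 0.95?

4

Prior odds = (1/60)/(59/60) = 1/59.
Likelihood ratio of a positive = 0.98/0.14 = 7.
Target posterior odds = 0.95/0.05 = 19.
Need (1/59) × 7ⁿ ≥ 19, i.e. 7ⁿ ≥ 1121.
7³ = 343 falls short of 1121 but 7⁴ = 2401 reaches it, so n = 4.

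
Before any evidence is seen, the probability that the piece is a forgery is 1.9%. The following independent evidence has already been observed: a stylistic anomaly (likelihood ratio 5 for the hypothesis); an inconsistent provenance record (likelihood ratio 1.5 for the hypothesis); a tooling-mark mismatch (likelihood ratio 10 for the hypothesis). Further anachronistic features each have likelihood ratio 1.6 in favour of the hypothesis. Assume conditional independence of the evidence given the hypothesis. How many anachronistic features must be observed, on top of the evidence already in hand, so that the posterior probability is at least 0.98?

Prior odds = 0.019/0.981 = 19/981.
Combined Bayes factor of the evidence already in hand = 5 × 1.5 × 10 = 75.
Odds after that evidence = (19/981) × 75 = 475/327.
Target odds = 0.98/0.02 = 49.
Need 1.6ⁿ ≥ 49 ÷ (475/327) = 16023/475.
1.6⁷ = 2097152/78125 falls short of 16023/475 but 1.6⁸ = 16777216/390625 reaches it, so n = 8.

8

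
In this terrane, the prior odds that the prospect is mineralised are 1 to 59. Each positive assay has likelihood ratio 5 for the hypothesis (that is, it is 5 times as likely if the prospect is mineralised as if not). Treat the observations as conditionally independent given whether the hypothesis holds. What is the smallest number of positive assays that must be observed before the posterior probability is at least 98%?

5

Prior odds = 1/59.
Likelihood ratio per positive assay = 5.
Target odds: 0.98 ÷ 0.02 = 49.
Need (1/59) × 5ⁿ ≥ 49, i.e. 5ⁿ ≥ 2891.
5⁴ = 625 falls short of 2891 but 5⁵ = 3125 reaches it, so n = 5.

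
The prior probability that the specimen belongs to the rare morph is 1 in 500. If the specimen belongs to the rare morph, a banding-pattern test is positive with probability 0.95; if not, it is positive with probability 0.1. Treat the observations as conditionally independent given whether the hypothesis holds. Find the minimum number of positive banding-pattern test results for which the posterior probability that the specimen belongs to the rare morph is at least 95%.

5

Prior odds = 0.002/0.998 = 1/499.
Likelihood ratio of a positive = 0.95/0.1 = 9.5.
Target posterior odds = 0.95/0.05 = 19.
Require 9.5ⁿ ≥ 19 ÷ (1/499) = 9481.
9.5⁴ = 8145.0625 falls short of 9481 but 9.5⁵ = 77378.09375 reaches it, so n = 5.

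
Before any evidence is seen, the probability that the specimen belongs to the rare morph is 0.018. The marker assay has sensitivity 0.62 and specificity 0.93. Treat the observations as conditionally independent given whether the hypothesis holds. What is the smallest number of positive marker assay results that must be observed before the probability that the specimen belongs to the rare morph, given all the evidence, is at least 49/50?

4

Prior odds = 0.018/0.982 = 9/491.
False-positive rate = 1 − 0.93 = 0.07; likelihood ratio of a positive = 0.62/0.07 = 62/7.
Target odds: 0.98 ÷ 0.02 = 49.
Need (9/491) × (62/7)ⁿ ≥ 49, i.e. (62/7)ⁿ ≥ 24059/9.
(62/7)³ = 238328/343 falls short of 24059/9 but (62/7)⁴ = 14776336/2401 reaches it, so n = 4.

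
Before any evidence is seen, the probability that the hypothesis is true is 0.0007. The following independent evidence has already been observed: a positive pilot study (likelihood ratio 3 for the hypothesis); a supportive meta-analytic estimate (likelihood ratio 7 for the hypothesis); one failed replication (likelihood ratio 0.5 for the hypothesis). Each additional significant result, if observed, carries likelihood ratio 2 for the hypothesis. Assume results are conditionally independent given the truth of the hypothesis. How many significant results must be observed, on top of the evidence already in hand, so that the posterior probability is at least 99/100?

14

Prior odds = 0.0007/0.9993 = 7/9993.
Combined Bayes factor of the evidence already in hand = 3 × 7 × 0.5 = 10.5.
Odds after that evidence = (7/9993) × 10.5 = 49/6662.
Target odds = 0.99/0.01 = 99.
Need 2ⁿ ≥ 99 ÷ (49/6662) = 659538/49.
2¹³ = 8192 falls short of 659538/49 but 2¹⁴ = 16384 reaches it, so n = 14.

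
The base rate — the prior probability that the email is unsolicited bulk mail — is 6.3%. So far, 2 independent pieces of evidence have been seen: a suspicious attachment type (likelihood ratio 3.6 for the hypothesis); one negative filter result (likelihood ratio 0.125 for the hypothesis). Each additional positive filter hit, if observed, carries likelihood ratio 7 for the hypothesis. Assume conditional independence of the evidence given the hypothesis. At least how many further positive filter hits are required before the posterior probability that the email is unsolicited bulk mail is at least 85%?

Prior odds = 0.063/0.937 = 63/937.
Combined Bayes factor of the evidence already in hand = 3.6 × 0.125 = 0.45.
Odds after that evidence = (63/937) × 0.45 = 567/18740.
Target odds = 0.85/0.15 = 17/3.
Need 7ⁿ ≥ 17/3 ÷ (567/18740) = 318580/1701.
7² = 49 falls short of 318580/1701 but 7³ = 343 reaches it, so n = 3.

3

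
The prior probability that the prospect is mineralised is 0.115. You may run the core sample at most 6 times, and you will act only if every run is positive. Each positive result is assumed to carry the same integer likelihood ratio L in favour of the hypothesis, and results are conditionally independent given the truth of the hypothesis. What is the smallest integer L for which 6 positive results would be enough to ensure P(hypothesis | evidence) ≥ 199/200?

4

Prior odds = 0.115/0.885 = 23/177.
Target odds = 0.995/0.005 = 199.
Need L⁶ ≥ 199 ÷ (23/177) = 35223/23.
3⁶ = 729 < 35223/23 ≤ 4096 = 4⁶, so L = 4.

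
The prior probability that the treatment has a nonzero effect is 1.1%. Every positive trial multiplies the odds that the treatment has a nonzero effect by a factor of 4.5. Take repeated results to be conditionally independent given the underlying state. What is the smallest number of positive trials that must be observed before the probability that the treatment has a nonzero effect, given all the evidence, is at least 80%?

4

Prior odds = 0.011/0.989 = 11/989.
Likelihood ratio per positive trial = 4.5.
Target posterior odds = 0.8/0.2 = 4.
Need (11/989) × 4.5ⁿ ≥ 4, i.e. 4.5ⁿ ≥ 3956/11.
4.5³ = 91.125 falls short of 3956/11 but 4.5⁴ = 410.0625 reaches it, so n = 4.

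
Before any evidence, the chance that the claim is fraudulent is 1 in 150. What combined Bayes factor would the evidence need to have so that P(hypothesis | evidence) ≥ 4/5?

Prior odds = (1/150)/(149/150) = 1/149.
Target odds = 0.8/0.2 = 4.
Required Bayes factor = 4 ÷ (1/149) = 596.

596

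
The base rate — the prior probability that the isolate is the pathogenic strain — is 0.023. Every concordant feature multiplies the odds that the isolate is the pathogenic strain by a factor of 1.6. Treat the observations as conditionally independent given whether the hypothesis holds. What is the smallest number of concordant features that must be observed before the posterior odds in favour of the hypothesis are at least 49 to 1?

17

Prior odds: 0.023 ÷ 0.977 = 23/977.
Likelihood ratio per concordant feature = 1.6.
Target odds = 49.
Need (23/977) × 1.6ⁿ ≥ 49, i.e. 1.6ⁿ ≥ 47873/23.
1.6¹⁶ ≈1844.67 falls short of 47873/23 but 1.6¹⁷ ≈2951.48 reaches it, so n = 17.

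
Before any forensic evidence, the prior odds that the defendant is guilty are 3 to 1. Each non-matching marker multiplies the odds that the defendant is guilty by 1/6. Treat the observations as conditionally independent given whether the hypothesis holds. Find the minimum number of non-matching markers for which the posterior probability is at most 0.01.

4

Prior odds = 3.
Likelihood ratio per non-matching marker = 1/6.
Target posterior odds = 0.01/0.99 = 1/99.
Require (1/6)ⁿ ≤ 1/99 ÷ 3 = 1/297.
(1/6)³ = 1/216 is still above 1/297 but (1/6)⁴ = 1/1296 is at or below it, so n = 4.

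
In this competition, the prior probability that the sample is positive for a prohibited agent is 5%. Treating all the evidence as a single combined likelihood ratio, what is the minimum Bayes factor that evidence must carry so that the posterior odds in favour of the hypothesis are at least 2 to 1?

38

Prior odds = 0.05/0.95 = 1/19.
Target odds = 2.
Required Bayes factor = 2 ÷ (1/19) = 38.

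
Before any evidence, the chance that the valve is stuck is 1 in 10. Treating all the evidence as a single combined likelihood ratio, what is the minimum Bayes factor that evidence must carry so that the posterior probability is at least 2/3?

18

Prior odds = 0.1/0.9 = 1/9.
Target odds = (2/3)/(1/3) = 2.
Required Bayes factor = 2 ÷ (1/9) = 18.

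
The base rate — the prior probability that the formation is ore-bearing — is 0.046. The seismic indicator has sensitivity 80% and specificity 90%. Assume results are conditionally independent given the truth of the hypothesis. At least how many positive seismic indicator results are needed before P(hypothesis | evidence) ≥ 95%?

3

Prior odds: 0.046 ÷ 0.954 = 23/477.
False-positive rate = 1 − 0.9 = 0.1; likelihood ratio of a positive = 0.8/0.1 = 8.
Target odds: 0.95 ÷ 0.05 = 19.
Need (23/477) × 8ⁿ ≥ 19, i.e. 8ⁿ ≥ 9063/23.
8² = 64 falls short of 9063/23 but 8³ = 512 reaches it, so n = 3.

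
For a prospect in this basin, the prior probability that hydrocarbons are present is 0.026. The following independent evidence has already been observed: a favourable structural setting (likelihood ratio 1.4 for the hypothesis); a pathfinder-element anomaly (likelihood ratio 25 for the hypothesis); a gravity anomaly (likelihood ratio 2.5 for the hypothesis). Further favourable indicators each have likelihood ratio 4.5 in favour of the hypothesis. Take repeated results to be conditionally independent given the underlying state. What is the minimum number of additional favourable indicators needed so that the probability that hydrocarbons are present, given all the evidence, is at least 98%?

3

Prior odds = 0.026/0.974 = 13/487.
Combined Bayes factor of the evidence already in hand = 1.4 × 25 × 2.5 = 87.5.
Odds after that evidence = (13/487) × 87.5 = 2275/974.
Target odds = 0.98/0.02 = 49.
Need 4.5ⁿ ≥ 49 ÷ (2275/974) = 6818/325.
4.5² = 20.25 falls short of 6818/325 but 4.5³ = 91.125 reaches it, so n = 3.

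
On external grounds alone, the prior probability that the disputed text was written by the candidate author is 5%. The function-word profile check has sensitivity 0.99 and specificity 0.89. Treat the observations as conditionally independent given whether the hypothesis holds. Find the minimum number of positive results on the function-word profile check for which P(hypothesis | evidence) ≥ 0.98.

Prior odds = 0.05/0.95 = 1/19.
False-positive rate = 1 − 0.89 = 0.11; likelihood ratio of a positive = 0.99/0.11 = 9.
Target posterior odds = 0.98/0.02 = 49.
Need (1/19) × 9ⁿ ≥ 49, i.e. 9ⁿ ≥ 931.
9³ = 729 falls short of 931 but 9⁴ = 6561 reaches it, so n = 4.

4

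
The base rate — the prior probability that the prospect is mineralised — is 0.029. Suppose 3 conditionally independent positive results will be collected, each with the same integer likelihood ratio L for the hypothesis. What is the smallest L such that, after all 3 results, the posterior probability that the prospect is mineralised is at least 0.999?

33

Prior odds = 0.029/0.971 = 29/971.
Target odds = 0.999/0.001 = 999.
Need L³ ≥ 999 ÷ (29/971) = 970029/29.
32³ = 32768 < 970029/29 ≤ 35937 = 33³, so L = 33.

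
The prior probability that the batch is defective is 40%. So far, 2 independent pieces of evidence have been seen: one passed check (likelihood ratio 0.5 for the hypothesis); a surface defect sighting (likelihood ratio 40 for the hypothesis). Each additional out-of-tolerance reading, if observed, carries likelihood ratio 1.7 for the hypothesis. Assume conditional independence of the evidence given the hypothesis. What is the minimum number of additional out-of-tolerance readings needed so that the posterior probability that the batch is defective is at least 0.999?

9

Prior odds = 0.4/0.6 = 2/3.
Combined Bayes factor of the evidence already in hand = 0.5 × 40 = 20.
Odds after that evidence = (2/3) × 20 = 40/3.
Target odds = 0.999/0.001 = 999.
Need 1.7ⁿ ≥ 999 ÷ (40/3) = 74.925.
1.7⁸ ≈69.7576 falls short of 74.925 but 1.7⁹ ≈118.588 reaches it, so n = 9.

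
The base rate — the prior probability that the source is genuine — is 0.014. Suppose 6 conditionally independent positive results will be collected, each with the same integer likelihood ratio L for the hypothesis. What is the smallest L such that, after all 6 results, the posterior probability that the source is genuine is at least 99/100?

5

Prior odds = 0.014/0.986 = 7/493.
Target odds = 0.99/0.01 = 99.
Need L⁶ ≥ 99 ÷ (7/493) = 48807/7.
4⁶ = 4096 < 48807/7 ≤ 15625 = 5⁶, so L = 5.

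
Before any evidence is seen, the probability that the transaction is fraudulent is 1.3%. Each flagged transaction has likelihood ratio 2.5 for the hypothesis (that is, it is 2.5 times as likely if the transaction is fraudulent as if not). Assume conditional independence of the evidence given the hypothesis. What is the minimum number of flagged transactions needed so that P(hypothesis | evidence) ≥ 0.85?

Prior odds = 0.013/0.987 = 13/987.
Likelihood ratio per flagged transaction = 2.5.
Target odds: 0.85 ÷ 0.15 = 17/3.
Need (13/987) × 2.5ⁿ ≥ 17/3, i.e. 2.5ⁿ ≥ 5593/13.
2.5⁶ = 244.140625 falls short of 5593/13 but 2.5⁷ = 610.3515625 reaches it, so n = 7.

7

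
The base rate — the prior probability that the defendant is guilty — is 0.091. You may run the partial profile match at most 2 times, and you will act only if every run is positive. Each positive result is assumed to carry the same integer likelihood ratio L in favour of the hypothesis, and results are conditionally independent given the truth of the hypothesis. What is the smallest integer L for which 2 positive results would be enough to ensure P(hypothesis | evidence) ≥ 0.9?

Prior odds = 0.091/0.909 = 91/909.
Target odds = 0.9/0.1 = 9.
Need L² ≥ 9 ÷ (91/909) = 8181/91.
9² = 81 < 8181/91 ≤ 100 = 10², so L = 10.

10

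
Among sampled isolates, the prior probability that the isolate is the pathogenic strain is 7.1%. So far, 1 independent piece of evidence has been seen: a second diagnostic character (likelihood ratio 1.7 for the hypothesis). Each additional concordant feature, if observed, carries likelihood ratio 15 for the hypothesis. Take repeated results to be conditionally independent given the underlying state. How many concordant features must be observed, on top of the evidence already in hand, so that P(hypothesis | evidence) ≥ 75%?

Prior odds = 0.071/0.929 = 71/929.
Bayes factor of the evidence already in hand = 1.7.
Odds after that evidence = (71/929) × 1.7 = 1207/9290.
Target odds = 0.75/0.25 = 3.
Need 15ⁿ ≥ 3 ÷ (1207/9290) = 27870/1207.
15¹ = 15 falls short of 27870/1207 but 15² = 225 reaches it, so n = 2.

2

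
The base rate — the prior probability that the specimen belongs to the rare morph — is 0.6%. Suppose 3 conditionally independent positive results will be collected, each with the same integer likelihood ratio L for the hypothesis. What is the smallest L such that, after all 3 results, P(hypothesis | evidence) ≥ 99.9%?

55

Prior odds = 0.006/0.994 = 3/497.
Target odds = 0.999/0.001 = 999.
Need L³ ≥ 999 ÷ (3/497) = 165501.
54³ = 157464 < 165501 ≤ 166375 = 55³, so L = 55.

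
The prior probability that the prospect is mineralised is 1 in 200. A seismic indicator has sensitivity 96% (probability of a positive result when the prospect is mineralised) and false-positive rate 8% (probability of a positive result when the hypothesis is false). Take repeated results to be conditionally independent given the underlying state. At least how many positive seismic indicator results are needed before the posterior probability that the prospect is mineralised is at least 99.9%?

Prior odds = 0.005/0.995 = 1/199.
Likelihood ratio of a positive result = 0.96/0.08 = 12.
Target odds: 0.999 ÷ 0.001 = 999.
Need (1/199) × 12ⁿ ≥ 999, i.e. 12ⁿ ≥ 198801.
12⁴ = 20736 falls short of 198801 but 12⁵ = 248832 reaches it, so n = 5.

5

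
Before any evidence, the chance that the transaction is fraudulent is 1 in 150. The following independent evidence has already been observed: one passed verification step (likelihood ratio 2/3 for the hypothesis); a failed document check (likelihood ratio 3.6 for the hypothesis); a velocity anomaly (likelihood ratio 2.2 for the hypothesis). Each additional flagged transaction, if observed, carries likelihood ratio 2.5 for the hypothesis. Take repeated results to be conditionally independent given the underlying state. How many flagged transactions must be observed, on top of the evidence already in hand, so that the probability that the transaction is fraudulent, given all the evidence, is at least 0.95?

7

Prior odds = (1/150)/(149/150) = 1/149.
Combined Bayes factor of the evidence already in hand = (2/3) × 3.6 × 2.2 = 5.28.
Odds after that evidence = (1/149) × 5.28 = 132/3725.
Target odds = 0.95/0.05 = 19.
Need 2.5ⁿ ≥ 19 ÷ (132/3725) = 70775/132.
2.5⁶ = 244.140625 falls short of 70775/132 but 2.5⁷ = 610.3515625 reaches it, so n = 7.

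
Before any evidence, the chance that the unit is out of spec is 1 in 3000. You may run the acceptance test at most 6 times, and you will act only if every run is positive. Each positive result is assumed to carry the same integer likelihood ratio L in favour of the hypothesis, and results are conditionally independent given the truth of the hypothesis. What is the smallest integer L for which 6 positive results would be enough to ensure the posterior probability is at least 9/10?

6

Prior odds = (1/3000)/(2999/3000) = 1/2999.
Target odds = 0.9/0.1 = 9.
Need L⁶ ≥ 9 ÷ (1/2999) = 26991.
5⁶ = 15625 < 26991 ≤ 46656 = 6⁶, so L = 6.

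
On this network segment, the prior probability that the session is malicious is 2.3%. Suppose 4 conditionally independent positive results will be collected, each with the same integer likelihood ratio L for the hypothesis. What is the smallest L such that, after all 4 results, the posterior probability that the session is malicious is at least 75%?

Prior odds = 0.023/0.977 = 23/977.
Target odds = 0.75/0.25 = 3.
Need L⁴ ≥ 3 ÷ (23/977) = 2931/23.
3⁴ = 81 < 2931/23 ≤ 256 = 4⁴, so L = 4.

4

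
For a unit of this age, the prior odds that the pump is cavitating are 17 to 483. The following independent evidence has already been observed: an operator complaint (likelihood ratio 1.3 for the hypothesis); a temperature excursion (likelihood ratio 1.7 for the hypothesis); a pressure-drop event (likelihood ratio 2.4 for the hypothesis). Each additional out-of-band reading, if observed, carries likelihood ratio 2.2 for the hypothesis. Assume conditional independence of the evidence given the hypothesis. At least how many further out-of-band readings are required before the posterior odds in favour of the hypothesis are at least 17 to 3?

5

Prior odds = 17/483.
Combined Bayes factor of the evidence already in hand = 1.3 × 1.7 × 2.4 = 5.304.
Odds after that evidence = (17/483) × 5.304 = 3757/20125.
Target odds = 17/3.
Need 2.2ⁿ ≥ 17/3 ÷ (3757/20125) = 20125/663.
2.2⁴ = 23.4256 falls short of 20125/663 but 2.2⁵ = 51.53632 reaches it, so n = 5.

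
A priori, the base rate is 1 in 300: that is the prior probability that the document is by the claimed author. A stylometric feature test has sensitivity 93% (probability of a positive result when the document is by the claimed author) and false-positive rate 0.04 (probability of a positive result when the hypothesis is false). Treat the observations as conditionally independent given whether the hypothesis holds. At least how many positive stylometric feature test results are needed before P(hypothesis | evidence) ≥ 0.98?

4

Prior odds = (1/300)/(299/300) = 1/299.
Likelihood ratio of a positive result = 0.93/0.04 = 23.25.
Target posterior odds = 0.98/0.02 = 49.
Need (1/299) × 23.25ⁿ ≥ 49, i.e. 23.25ⁿ ≥ 14651.
23.25³ = 804357/64 falls short of 14651 but 23.25⁴ = 74805201/256 reaches it, so n = 4.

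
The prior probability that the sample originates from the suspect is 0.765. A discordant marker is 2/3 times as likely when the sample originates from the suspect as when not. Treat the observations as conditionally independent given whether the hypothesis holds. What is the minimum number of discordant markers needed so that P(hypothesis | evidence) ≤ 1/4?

Prior odds = 0.765/0.235 = 153/47.
Likelihood ratio per discordant marker = 2/3.
Target posterior odds = 0.25/0.75 = 1/3.
Require (2/3)ⁿ ≤ 1/3 ÷ (153/47) = 47/459.
(2/3)⁵ = 32/243 is still above 47/459 but (2/3)⁶ = 64/729 is at or below it, so n = 6.

6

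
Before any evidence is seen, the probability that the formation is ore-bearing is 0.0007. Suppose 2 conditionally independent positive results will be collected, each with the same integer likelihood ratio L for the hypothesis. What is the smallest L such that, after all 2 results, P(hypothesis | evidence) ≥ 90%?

114

Prior odds = 0.0007/0.9993 = 7/9993.
Target odds = 0.9/0.1 = 9.
Need L² ≥ 9 ÷ (7/9993) = 89937/7.
113² = 12769 < 89937/7 ≤ 12996 = 114², so L = 114.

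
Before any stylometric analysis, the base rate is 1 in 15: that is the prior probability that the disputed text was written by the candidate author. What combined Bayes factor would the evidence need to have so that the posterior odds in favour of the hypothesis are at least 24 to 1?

336

Prior odds = (1/15)/(14/15) = 1/14.
Target odds = 24.
Required Bayes factor = 24 ÷ (1/14) = 336.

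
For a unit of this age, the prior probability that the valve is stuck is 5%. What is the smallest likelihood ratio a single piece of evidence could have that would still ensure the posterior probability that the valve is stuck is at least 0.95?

361

Prior odds = 0.05/0.95 = 1/19.
Target odds = 0.95/0.05 = 19.
Required Bayes factor = 19 ÷ (1/19) = 361.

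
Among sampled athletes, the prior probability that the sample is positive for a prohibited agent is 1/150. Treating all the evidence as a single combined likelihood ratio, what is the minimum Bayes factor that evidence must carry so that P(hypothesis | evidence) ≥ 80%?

Prior odds = (1/150)/(149/150) = 1/149.
Target odds = 0.8/0.2 = 4.
Required Bayes factor = 4 ÷ (1/149) = 596.

596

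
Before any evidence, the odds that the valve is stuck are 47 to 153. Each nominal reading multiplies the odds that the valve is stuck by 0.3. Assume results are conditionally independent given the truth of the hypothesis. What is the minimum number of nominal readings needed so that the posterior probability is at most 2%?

Prior odds = 47/153.
Likelihood ratio per nominal reading = 0.3.
Target posterior odds = 0.02/0.98 = 1/49.
Need (47/153) × 0.3ⁿ ≤ 1/49, i.e. 0.3ⁿ ≤ 153/2303.
0.3² = 0.09 is still above 153/2303 but 0.3³ = 0.027 is at or below it, so n = 3.

3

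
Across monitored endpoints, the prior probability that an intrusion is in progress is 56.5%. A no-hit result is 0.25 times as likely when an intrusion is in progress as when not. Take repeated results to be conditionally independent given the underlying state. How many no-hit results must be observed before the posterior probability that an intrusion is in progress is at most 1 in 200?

5

Prior odds = 0.565/0.435 = 113/87.
Likelihood ratio per no-hit result = 0.25.
Target posterior odds = 0.005/0.995 = 1/199.
Require 0.25ⁿ ≤ 1/199 ÷ (113/87) = 87/22487.
0.25⁴ = 0.00390625 is still above 87/22487 but 0.25⁵ = 1/1024 is at or below it, so n = 5.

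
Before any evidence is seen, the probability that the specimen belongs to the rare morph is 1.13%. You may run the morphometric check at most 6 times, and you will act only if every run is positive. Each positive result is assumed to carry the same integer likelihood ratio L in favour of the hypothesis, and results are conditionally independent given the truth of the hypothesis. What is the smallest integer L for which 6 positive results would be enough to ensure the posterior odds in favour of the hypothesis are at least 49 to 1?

Prior odds = 0.0113/0.9887 = 113/9887.
Target odds = 49.
Need L⁶ ≥ 49 ÷ (113/9887) = 484463/113.
4⁶ = 4096 < 484463/113 ≤ 15625 = 5⁶, so L = 5.

5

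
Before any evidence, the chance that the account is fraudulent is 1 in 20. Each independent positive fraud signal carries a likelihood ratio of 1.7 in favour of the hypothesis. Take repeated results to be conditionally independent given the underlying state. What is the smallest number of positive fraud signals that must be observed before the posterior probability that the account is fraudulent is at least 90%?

10

Prior odds = 0.05/0.95 = 1/19.
Likelihood ratio per positive fraud signal = 1.7.
Target odds: 0.9 ÷ 0.1 = 9.
Need (1/19) × 1.7ⁿ ≥ 9, i.e. 1.7ⁿ ≥ 171.
1.7⁹ ≈118.588 falls short of 171 but 1.7¹⁰ ≈201.599 reaches it, so n = 10.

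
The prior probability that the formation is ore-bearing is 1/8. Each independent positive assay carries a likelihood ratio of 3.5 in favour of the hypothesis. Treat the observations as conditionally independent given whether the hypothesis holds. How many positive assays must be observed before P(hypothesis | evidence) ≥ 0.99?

6

Prior odds: 0.125 ÷ 0.875 = 1/7.
Likelihood ratio per positive assay = 3.5.
Target odds: 0.99 ÷ 0.01 = 99.
Require 3.5ⁿ ≥ 99 ÷ (1/7) = 693.
3.5⁵ = 525.21875 falls short of 693 but 3.5⁶ = 1838.265625 reaches it, so n = 6.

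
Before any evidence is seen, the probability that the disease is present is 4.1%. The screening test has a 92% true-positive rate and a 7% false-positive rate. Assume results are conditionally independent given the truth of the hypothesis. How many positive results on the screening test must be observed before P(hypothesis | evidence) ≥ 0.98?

Prior odds: 0.041 ÷ 0.959 = 41/959.
Likelihood ratio of a positive result = 0.92/0.07 = 92/7.
Target odds: 0.98 ÷ 0.02 = 49.
Require (92/7)ⁿ ≥ 49 ÷ (41/959) = 46991/41.
(92/7)² = 8464/49 falls short of 46991/41 but (92/7)³ = 778688/343 reaches it, so n = 3.

3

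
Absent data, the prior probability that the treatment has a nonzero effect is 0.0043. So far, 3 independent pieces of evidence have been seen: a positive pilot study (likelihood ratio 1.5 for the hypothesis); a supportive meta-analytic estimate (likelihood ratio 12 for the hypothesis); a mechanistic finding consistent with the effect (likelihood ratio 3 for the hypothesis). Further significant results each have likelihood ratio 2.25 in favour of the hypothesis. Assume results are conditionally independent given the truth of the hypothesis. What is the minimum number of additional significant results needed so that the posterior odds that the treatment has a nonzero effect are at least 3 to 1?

4

Prior odds = 0.0043/0.9957 = 43/9957.
Combined Bayes factor of the evidence already in hand = 1.5 × 12 × 3 = 54.
Odds after that evidence = (43/9957) × 54 = 774/3319.
Target odds = 3.
Need 2.25ⁿ ≥ 3 ÷ (774/3319) = 3319/258.
2.25³ = 11.390625 falls short of 3319/258 but 2.25⁴ = 25.62890625 reaches it, so n = 4.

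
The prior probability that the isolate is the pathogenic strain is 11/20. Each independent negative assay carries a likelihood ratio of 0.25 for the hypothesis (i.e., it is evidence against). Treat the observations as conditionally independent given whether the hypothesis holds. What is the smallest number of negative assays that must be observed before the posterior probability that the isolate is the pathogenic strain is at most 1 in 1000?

6

Prior odds = 0.55/0.45 = 11/9.
Likelihood ratio per negative assay = 0.25.
Target odds: 0.001 ÷ 0.999 = 1/999.
Need (11/9) × 0.25ⁿ ≤ 1/999, i.e. 0.25ⁿ ≤ 1/1221.
0.25⁵ = 1/1024 is still above 1/1221 but 0.25⁶ = 1/4096 is at or below it, so n = 6.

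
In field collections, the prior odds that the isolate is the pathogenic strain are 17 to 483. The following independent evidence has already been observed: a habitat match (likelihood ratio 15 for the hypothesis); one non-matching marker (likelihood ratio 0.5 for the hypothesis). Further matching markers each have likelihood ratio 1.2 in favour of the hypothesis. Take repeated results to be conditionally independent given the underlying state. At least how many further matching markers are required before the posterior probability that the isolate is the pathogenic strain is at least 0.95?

24

Prior odds = 17/483.
Combined Bayes factor of the evidence already in hand = 15 × 0.5 = 7.5.
Odds after that evidence = (17/483) × 7.5 = 85/322.
Target odds = 0.95/0.05 = 19.
Need 1.2ⁿ ≥ 19 ÷ (85/322) = 6118/85.
1.2²³ ≈66.2474 falls short of 6118/85 but 1.2²⁴ ≈79.4968 reaches it, so n = 24.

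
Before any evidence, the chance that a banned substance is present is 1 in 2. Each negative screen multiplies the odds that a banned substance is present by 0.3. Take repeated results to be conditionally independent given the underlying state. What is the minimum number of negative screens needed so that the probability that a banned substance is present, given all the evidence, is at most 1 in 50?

Prior odds: 0.5 ÷ 0.5 = 1.
Likelihood ratio per negative screen = 0.3.
Target posterior odds = 0.02/0.98 = 1/49.
Need 1 × 0.3ⁿ ≤ 1/49, i.e. 0.3ⁿ ≤ 1/49.
0.3³ = 0.027 is still above 1/49 but 0.3⁴ = 0.0081 is at or below it, so n = 4.

4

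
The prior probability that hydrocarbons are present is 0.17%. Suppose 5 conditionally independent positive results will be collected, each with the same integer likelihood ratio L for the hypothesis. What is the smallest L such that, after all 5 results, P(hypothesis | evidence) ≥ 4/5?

5

Prior odds = 0.0017/0.9983 = 17/9983.
Target odds = 0.8/0.2 = 4.
Need L⁵ ≥ 4 ÷ (17/9983) = 39932/17.
4⁵ = 1024 < 39932/17 ≤ 3125 = 5⁵, so L = 5.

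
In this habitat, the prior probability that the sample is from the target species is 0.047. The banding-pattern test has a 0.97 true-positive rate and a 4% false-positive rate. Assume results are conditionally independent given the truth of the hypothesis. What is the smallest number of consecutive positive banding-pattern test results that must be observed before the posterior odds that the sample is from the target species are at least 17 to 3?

Prior odds = 0.047/0.953 = 47/953.
Likelihood ratio of a positive result = 0.97/0.04 = 24.25.
Target odds = 17/3.
Need (47/953) × 24.25ⁿ ≥ 17/3, i.e. 24.25ⁿ ≥ 16201/141.
24.25¹ = 24.25 falls short of 16201/141 but 24.25² = 588.0625 reaches it, so n = 2.

2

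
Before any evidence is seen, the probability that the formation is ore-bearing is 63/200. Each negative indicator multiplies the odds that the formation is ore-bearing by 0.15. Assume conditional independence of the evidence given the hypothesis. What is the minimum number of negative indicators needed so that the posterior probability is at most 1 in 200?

3

Prior odds: 0.315 ÷ 0.685 = 63/137.
Likelihood ratio per negative indicator = 0.15.
Target posterior odds = 0.005/0.995 = 1/199.
Require 0.15ⁿ ≤ 1/199 ÷ (63/137) = 137/12537.
0.15² = 0.0225 is still above 137/12537 but 0.15³ = 0.003375 is at or below it, so n = 3.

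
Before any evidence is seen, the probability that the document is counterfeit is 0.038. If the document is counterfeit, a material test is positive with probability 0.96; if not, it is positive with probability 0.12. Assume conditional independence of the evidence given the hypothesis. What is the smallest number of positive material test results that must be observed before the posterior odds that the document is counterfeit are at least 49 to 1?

4

Prior odds: 0.038 ÷ 0.962 = 19/481.
Likelihood ratio of a positive = 0.96/0.12 = 8.
Target odds = 49.
Require 8ⁿ ≥ 49 ÷ (19/481) = 23569/19.
8³ = 512 falls short of 23569/19 but 8⁴ = 4096 reaches it, so n = 4.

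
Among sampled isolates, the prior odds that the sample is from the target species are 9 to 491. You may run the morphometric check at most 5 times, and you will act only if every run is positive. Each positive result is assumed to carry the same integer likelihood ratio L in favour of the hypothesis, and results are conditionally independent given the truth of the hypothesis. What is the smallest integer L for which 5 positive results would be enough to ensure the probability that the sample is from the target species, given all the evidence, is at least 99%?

Prior odds = 9/491.
Target odds = 0.99/0.01 = 99.
Need L⁵ ≥ 99 ÷ (9/491) = 5401.
5⁵ = 3125 < 5401 ≤ 7776 = 6⁵, so L = 6.

6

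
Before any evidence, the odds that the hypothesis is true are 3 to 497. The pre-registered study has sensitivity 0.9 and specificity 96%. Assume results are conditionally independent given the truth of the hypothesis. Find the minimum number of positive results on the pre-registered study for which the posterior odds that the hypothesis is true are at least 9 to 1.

3

Prior odds = 3/497.
False-positive rate = 1 − 0.96 = 0.04; likelihood ratio of a positive = 0.9/0.04 = 22.5.
Target odds = 9.
Need (3/497) × 22.5ⁿ ≥ 9, i.e. 22.5ⁿ ≥ 1491.
22.5² = 506.25 falls short of 1491 but 22.5³ = 11390.625 reaches it, so n = 3.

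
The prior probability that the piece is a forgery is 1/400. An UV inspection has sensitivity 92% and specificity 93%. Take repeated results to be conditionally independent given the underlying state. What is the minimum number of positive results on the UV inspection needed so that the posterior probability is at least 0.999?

Prior odds = 0.0025/0.9975 = 1/399.
False-positive rate = 1 − 0.93 = 0.07; likelihood ratio of a positive = 0.92/0.07 = 92/7.
Target posterior odds = 0.999/0.001 = 999.
Need (1/399) × (92/7)ⁿ ≥ 999, i.e. (92/7)ⁿ ≥ 398601.
(92/7)⁵ ≈392147 falls short of 398601 but (92/7)⁶ ≈5.15393e+06 reaches it, so n = 6.

6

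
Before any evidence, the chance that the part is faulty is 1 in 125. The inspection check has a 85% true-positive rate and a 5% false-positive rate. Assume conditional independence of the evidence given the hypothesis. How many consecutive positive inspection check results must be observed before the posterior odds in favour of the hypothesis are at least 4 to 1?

Prior odds: 0.008 ÷ 0.992 = 1/124.
Likelihood ratio of a positive result = 0.85/0.05 = 17.
Target odds = 4.
Need (1/124) × 17ⁿ ≥ 4, i.e. 17ⁿ ≥ 496.
17² = 289 falls short of 496 but 17³ = 4913 reaches it, so n = 3.

3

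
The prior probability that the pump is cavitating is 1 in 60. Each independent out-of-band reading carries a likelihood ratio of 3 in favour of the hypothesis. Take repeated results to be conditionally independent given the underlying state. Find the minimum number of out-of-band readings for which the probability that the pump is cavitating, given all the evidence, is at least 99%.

Prior odds: (1/60) ÷ (59/60) = 1/59.
Likelihood ratio per out-of-band reading = 3.
Target odds: 0.99 ÷ 0.01 = 99.
Require 3ⁿ ≥ 99 ÷ (1/59) = 5841.
3⁷ = 2187 falls short of 5841 but 3⁸ = 6561 reaches it, so n = 8.

8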